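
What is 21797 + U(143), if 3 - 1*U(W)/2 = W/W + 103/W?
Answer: 3117337/143 ≈ 21800.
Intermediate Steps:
U(W) = 4 - 206/W (U(W) = 6 - 2*(W/W + 103/W) = 6 - 2*(1 + 103/W) = 6 + (-2 - 206/W) = 4 - 206/W)
21797 + U(143) = 21797 + (4 - 206/143) = 21797 + 366/143 = 3117337/143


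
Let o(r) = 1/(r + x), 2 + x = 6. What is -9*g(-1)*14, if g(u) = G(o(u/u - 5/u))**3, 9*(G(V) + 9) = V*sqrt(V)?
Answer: 45927021/500 - 137781007*sqrt(10)/4050000 ≈ 91747.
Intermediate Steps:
x = 4 (x = -2 + 6 = 4)
o(r) = 1/(4 + r) (o(r) = 1/(r + 4) = 1/(4 + r))
G(V) = -9 + V**(3/2)/9 (G(V) = -9 + (V*sqrt(V))/9 = -9 + V**(3/2)/9)
g(u) = (-9 + (1/(5 - 5/u))**(3/2)/9)**3 (g(u) = (-9 + (1/(4 + (u/u - 5/u)))**(3/2)/9)**3 = (-9 + (1/(4 + (1 - 5/u)))**(3/2)/9)**3 = (-9 + (1/(5 - 5/u))**(3/2)/9)**3)
-9*g(-1)*14 = -(-2025 + sqrt(5)*(-1/(-1 - 1))**(3/2))**3/1265625*14 = -(-2025 + sqrt(5)*(-1/(-2))**(3/2))**3/1265625*14 = -(-2025 + sqrt(5)*(-1*(-1/2))**(3/2))**3/1265625*14 = -(-2025 + sqrt(5)*(1/2)**(3/2))**3/1265625*14 = -(-2025 + sqrt(5)*(sqrt(2)/4))**3/1265625*14 = -(-2025 + sqrt(10)/4)**3/1265625*14 = -14*(-2025 + sqrt(10)/4)**3/1265625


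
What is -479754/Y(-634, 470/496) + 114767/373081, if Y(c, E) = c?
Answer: 89529932176/118266677 ≈ 757.02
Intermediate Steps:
-479754/Y(-634, 470/496) + 114767/373081 = -479754/(-634) + 114767/373081 = -479754*(-1/634) + 114767*(1/373081) = 239877/317 + 114767/373081 = 89529932176/118266677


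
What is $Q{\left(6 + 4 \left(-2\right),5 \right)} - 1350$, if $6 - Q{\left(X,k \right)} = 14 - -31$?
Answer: $-1389$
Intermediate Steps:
$Q{\left(X,k \right)} = -39$ ($Q{\left(X,k \right)} = 6 - \left(14 - -31\right) = 6 - \left(14 + 31\right) = 6 - 45 = -39$)
$Q{\left(6 + 4 \left(-2\right),5 \right)} - 1350 = -39 - 1350 = -1389$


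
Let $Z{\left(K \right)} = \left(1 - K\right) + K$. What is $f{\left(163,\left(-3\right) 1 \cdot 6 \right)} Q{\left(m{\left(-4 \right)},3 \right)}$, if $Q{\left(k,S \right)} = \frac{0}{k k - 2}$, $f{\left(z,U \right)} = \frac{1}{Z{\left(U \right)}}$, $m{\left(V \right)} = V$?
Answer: $0$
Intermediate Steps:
$Z{\left(K \right)} = 1$
$f{\left(z,U \right)} = 1$ ($f{\left(z,U \right)} = 1^{-1} = 1$)
$Q{\left(k,S \right)} = 0$ ($Q{\left(k,S \right)} = \frac{0}{k^{2} - 2} = \frac{0}{-2 + k^{2}} = 0$)
$f{\left(163,\left(-3\right) 1 \cdot 6 \right)} Q{\left(m{\left(-4 \right)},3 \right)} = 1 \cdot 0 = 0$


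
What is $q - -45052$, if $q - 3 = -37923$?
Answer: $7132$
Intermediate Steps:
$q = -37920$ ($q = 3 - 37923 = -37920$)
$q - -45052 = -37920 - -45052 = -37920 + 45052 = 7132$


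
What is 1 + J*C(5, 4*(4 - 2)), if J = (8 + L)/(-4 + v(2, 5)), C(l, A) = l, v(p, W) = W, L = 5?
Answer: 66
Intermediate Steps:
J = 13 (J = (8 + 5)/(-4 + 5) = 13/1 = 13*1 = 13)
1 + J*C(5, 4*(4 - 2)) = 1 + 13*5 = 1 + 65 = 66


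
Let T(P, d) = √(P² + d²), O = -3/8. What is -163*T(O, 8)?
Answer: -163*√4105/8 ≈ -1305.4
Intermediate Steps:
O = -3/8 (O = -3*⅛ = -3/8 ≈ -0.37500)
-163*T(O, 8) = -163*√((-3/8)² + 8²) = -163*√(9/64 + 64) = -163*√4105/8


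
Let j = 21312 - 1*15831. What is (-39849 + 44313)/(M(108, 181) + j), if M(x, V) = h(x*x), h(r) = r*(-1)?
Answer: -496/687 ≈ -0.72198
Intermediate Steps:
h(r) = -r
M(x, V) = -x² (M(x, V) = -x*x = -x²)
j = 5481 (j = 21312 - 15831 = 5481)
(-39849 + 44313)/(M(108, 181) + j) = (-39849 + 44313)/(-1*108² + 5481) = 4464/(-1*11664 + 5481) = 4464/(-11664 + 5481) = 4464/(-6183) = 4464*(-1/6183) = -496/687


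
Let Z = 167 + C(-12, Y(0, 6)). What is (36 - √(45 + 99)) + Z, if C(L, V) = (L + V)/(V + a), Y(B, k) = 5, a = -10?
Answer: 962/5 ≈ 192.40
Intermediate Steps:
C(L, V) = (L + V)/(-10 + V) (C(L, V) = (L + V)/(V - 10) = (L + V)/(-10 + V))
Z = 842/5 (Z = 167 + (-12 + 5)/(-10 + 5) = 167 - 7/(-5) = 167 - ⅕*(-7) = 167 + 7/5 = 842/5 ≈ 168.40)
(36 - √(45 + 99)) + Z = (36 - √(45 + 99)) + 842/5 = (36 - √144) + 842/5 = (36 - 1*12) + 842/5 = (36 - 12) + 842/5 = 24 + 842/5 = 962/5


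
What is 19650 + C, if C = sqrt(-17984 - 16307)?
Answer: 19650 + I*sqrt(34291) ≈ 19650.0 + 185.18*I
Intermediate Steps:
C = I*sqrt(34291) (C = sqrt(-34291) = I*sqrt(34291) ≈ 185.18*I)
19650 + C = 19650 + I*sqrt(34291)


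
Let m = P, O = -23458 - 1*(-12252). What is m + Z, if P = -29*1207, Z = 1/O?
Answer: -392243619/11206 ≈ -35003.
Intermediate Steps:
O = -11206 (O = -23458 + 12252 = -11206)
Z = -1/11206 (Z = 1/(-11206) = -1/11206 ≈ -8.9238e-5)
P = -35003
m = -35003
m + Z = -35003 - 1/11206 = -392243619/11206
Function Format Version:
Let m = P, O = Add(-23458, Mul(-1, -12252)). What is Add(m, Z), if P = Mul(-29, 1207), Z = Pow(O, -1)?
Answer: Rational(-392243619, 11206) ≈ -35003.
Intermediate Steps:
O = -11206 (O = Add(-23458, 12252) = -11206)
Z = Rational(-1, 11206) (Z = Pow(-11206, -1) = Rational(-1, 11206) ≈ -8.9238e-5)
P = -35003
m = -35003
Add(m, Z) = Add(-35003, Rational(-1, 11206)) = Rational(-392243619, 11206)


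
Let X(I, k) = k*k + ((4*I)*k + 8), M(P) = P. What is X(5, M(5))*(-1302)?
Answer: -173166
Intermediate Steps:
X(I, k) = 8 + k**2 + 4*I*k (X(I, k) = k**2 + (4*I*k + 8) = k**2 + (8 + 4*I*k) = 8 + k**2 + 4*I*k)
X(5, M(5))*(-1302) = (8 + 5**2 + 4*5*5)*(-1302) = (8 + 25 + 100)*(-1302) = 133*(-1302) = -173166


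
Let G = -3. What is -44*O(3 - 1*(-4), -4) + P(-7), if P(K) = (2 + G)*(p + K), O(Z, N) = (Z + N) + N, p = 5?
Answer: 46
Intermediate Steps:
O(Z, N) = Z + 2*N (O(Z, N) = (N + Z) + N = Z + 2*N)
P(K) = -5 - K (P(K) = (2 - 3)*(5 + K) = -(5 + K) = -5 - K)
-44*O(3 - 1*(-4), -4) + P(-7) = -44*((3 - 1*(-4)) + 2*(-4)) + (-5 - 1*(-7)) = -44*((3 + 4) - 8) + (-5 + 7) = -44*(7 - 8) + 2 = -44*(-1) + 2 = 44 + 2 = 46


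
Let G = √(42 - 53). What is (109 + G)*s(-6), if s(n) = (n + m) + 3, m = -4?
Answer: -763 - 7*I*√11 ≈ -763.0 - 23.216*I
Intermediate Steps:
s(n) = -1 + n (s(n) = (n - 4) + 3 = (-4 + n) + 3 = -1 + n)
G = I*√11 (G = √(-11) = I*√11 ≈ 3.3166*I)
(109 + G)*s(-6) = (109 + I*√11)*(-1 - 6) = (109 + I*√11)*(-7) = -763 - 7*I*√11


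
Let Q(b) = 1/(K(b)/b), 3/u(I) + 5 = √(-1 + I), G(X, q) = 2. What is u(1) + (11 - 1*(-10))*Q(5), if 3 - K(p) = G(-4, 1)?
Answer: 522/5 ≈ 104.40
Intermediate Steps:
K(p) = 1 (K(p) = 3 - 1*2 = 3 - 2 = 1)
u(I) = 3/(-5 + √(-1 + I))
Q(b) = b (Q(b) = 1/(1/b) = b)
u(1) + (11 - 1*(-10))*Q(5) = 3/(-5 + √(-1 + 1)) + (11 - 1*(-10))*5 = 3/(-5 + √0) + (11 + 10)*5 = 3/(-5 + 0) + 21*5 = 3/(-5) + 105 = 3*(-⅕) + 105 = -⅗ + 105 = 522/5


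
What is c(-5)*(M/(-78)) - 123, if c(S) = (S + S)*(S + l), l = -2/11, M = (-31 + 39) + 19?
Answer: -20154/143 ≈ -140.94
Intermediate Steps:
M = 27 (M = 8 + 19 = 27)
l = -2/11 (l = -2*1/11 = -2/11 ≈ -0.18182)
c(S) = 2*S*(-2/11 + S) (c(S) = (S + S)*(S - 2/11) = (2*S)*(-2/11 + S) = 2*S*(-2/11 + S))
c(-5)*(M/(-78)) - 123 = ((2/11)*(-5)*(-2 + 11*(-5)))*(27/(-78)) - 123 = ((2/11)*(-5)*(-2 - 55))*(27*(-1/78)) - 123 = ((2/11)*(-5)*(-57))*(-9/26) - 123 = (570/11)*(-9/26) - 123 = -2565/143 - 123 = -20154/143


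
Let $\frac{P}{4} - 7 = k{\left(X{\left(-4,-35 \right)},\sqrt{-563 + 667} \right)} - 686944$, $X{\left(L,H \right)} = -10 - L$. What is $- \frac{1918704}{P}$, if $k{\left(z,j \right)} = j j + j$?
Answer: $\frac{329457306108}{471739569785} + \frac{959352 \sqrt{26}}{471739569785} \approx 0.6984$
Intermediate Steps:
$k{\left(z,j \right)} = j + j^{2}$ ($k{\left(z,j \right)} = j^{2} + j = j + j^{2}$)
$P = -2747748 + 8 \sqrt{26} \left(1 + 2 \sqrt{26}\right)$ ($P = 28 + 4 \left(\sqrt{-563 + 667} \left(1 + \sqrt{-563 + 667}\right) - 686944\right) = 28 + 4 \left(\sqrt{104} \left(1 + \sqrt{104}\right) - 686944\right) = 28 + 4 \left(2 \sqrt{26} \left(1 + 2 \sqrt{26}\right) - 686944\right) = 28 + 4 \left(-686944 + 2 \sqrt{26} \left(1 + 2 \sqrt{26}\right)\right) = 28 - \left(2747776 - 8 \sqrt{26} \left(1 + 2 \sqrt{26}\right)\right) = -2747748 + 8 \sqrt{26} \left(1 + 2 \sqrt{26}\right) \approx -2.7473 \cdot 10^{6}$)
$- \frac{1918704}{P} = - \frac{1918704}{-2747332 + 8 \sqrt{26}}$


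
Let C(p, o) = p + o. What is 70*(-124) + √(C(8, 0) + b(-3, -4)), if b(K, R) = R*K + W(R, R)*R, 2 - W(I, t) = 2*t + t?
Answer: -8680 + 6*I ≈ -8680.0 + 6.0*I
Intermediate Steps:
W(I, t) = 2 - 3*t (W(I, t) = 2 - (2*t + t) = 2 - 3*t)
C(p, o) = o + p
b(K, R) = K*R + R*(2 - 3*R) (b(K, R) = R*K + (2 - 3*R)*R = K*R + R*(2 - 3*R))
70*(-124) + √(C(8, 0) + b(-3, -4)) = 70*(-124) + √((0 + 8) - 4*(2 - 3 - 3*(-4))) = -8680 + √(8 - 4*(2 - 3 + 12)) = -8680 + √(8 - 4*11) = -8680 + √(8 - 44) = -8680 + √(-36) = -8680 + 6*I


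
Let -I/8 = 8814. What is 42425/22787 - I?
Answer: 1606799369/22787 ≈ 70514.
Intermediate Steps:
I = -70512 (I = -8*8814 = -70512)
42425/22787 - I = 42425/22787 - 1*(-70512) = 42425*(1/22787) + 70512 = 42425/22787 + 70512 = 1606799369/22787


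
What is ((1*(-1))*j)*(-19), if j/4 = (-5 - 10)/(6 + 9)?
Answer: -76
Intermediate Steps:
j = -4 (j = 4*((-5 - 10)/(6 + 9)) = 4*(-15/15) = 4*(-15*1/15) = 4*(-1) = -4)
((1*(-1))*j)*(-19) = ((1*(-1))*(-4))*(-19) = -1*(-4)*(-19) = 4*(-19) = -76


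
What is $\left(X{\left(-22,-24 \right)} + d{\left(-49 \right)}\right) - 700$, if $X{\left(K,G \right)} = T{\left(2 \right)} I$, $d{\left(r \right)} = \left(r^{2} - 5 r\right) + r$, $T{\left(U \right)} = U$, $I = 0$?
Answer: $1897$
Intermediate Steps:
$d{\left(r \right)} = r^{2} - 4 r$
$X{\left(K,G \right)} = 0$ ($X{\left(K,G \right)} = 2 \cdot 0 = 0$)
$\left(X{\left(-22,-24 \right)} + d{\left(-49 \right)}\right) - 700 = \left(0 - 49 \left(-4 - 49\right)\right) - 700 = \left(0 - -2597\right) - 700 = \left(0 + 2597\right) - 700 = 2597 - 700 = 1897$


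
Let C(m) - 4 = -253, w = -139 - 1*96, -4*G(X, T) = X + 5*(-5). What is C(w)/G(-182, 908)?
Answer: -332/69 ≈ -4.8116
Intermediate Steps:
G(X, T) = 25/4 - X/4 (G(X, T) = -(X + 5*(-5))/4 = -(X - 25)/4 = -(-25 + X)/4 = 25/4 - X/4)
w = -235 (w = -139 - 96 = -235)
C(m) = -249 (C(m) = 4 - 253 = -249)
C(w)/G(-182, 908) = -249/(25/4 - ¼*(-182)) = -249/(25/4 + 91/2) = -249/207/4 = -249*4/207 = -332/69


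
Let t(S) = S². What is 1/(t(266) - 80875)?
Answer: -1/10119 ≈ -9.8824e-5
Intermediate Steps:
1/(t(266) - 80875) = 1/(266² - 80875) = 1/(70756 - 80875) = 1/(-10119) = -1/10119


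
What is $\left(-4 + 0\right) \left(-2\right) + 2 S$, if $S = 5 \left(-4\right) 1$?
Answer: $-32$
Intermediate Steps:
$S = -20$ ($S = \left(-20\right) 1 = -20$)
$\left(-4 + 0\right) \left(-2\right) + 2 S = \left(-4 + 0\right) \left(-2\right) + 2 \left(-20\right) = \left(-4\right) \left(-2\right) - 40 = 8 - 40 = -32$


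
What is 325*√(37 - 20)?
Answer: 325*√17 ≈ 1340.0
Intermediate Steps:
325*√(37 - 20) = 325*√17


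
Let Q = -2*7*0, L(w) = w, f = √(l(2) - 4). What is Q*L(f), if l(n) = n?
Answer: 0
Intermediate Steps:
f = I*√2 (f = √(2 - 4) = √(-2) = I*√2 ≈ 1.4142*I)
Q = 0 (Q = -14*0 = 0)
Q*L(f) = 0*(I*√2) = 0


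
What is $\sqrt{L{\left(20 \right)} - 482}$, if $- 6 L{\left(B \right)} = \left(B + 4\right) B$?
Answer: $i \sqrt{562} \approx 23.707 i$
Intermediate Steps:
$L{\left(B \right)} = - \frac{B \left(4 + B\right)}{6}$ ($L{\left(B \right)} = - \frac{\left(B + 4\right) B}{6} = - \frac{\left(4 + B\right) B}{6} = - \frac{B \left(4 + B\right)}{6}$)
$\sqrt{L{\left(20 \right)} - 482} = \sqrt{\left(- \frac{1}{6}\right) 20 \left(4 + 20\right) - 482} = \sqrt{\left(- \frac{1}{6}\right) 20 \cdot 24 - 482} = \sqrt{-80 - 482} = \sqrt{-562} = i \sqrt{562}$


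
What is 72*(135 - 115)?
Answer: 1440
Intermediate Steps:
72*(135 - 115) = 72*20 = 1440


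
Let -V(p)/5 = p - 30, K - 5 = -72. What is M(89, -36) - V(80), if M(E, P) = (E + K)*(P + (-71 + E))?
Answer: -146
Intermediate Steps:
K = -67 (K = 5 - 72 = -67)
V(p) = 150 - 5*p (V(p) = -5*(p - 30) = -5*(-30 + p) = 150 - 5*p)
M(E, P) = (-67 + E)*(-71 + E + P) (M(E, P) = (E - 67)*(P + (-71 + E)) = (-67 + E)*(-71 + E + P))
M(89, -36) - V(80) = (4757 + 89**2 - 138*89 - 67*(-36) + 89*(-36)) - (150 - 5*80) = (4757 + 7921 - 12282 + 2412 - 3204) - (150 - 400) = -396 - 1*(-250) = -396 + 250 = -146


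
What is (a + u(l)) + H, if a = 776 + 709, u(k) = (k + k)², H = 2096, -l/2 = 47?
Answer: 38925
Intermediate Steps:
l = -94 (l = -2*47 = -94)
u(k) = 4*k² (u(k) = (2*k)² = 4*k²)
a = 1485
(a + u(l)) + H = (1485 + 4*(-94)²) + 2096 = (1485 + 4*8836) + 2096 = (1485 + 35344) + 2096 = 36829 + 2096 = 38925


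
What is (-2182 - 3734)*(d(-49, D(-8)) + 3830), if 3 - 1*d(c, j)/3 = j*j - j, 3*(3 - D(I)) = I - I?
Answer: -22605036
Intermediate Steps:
D(I) = 3 (D(I) = 3 - (I - I)/3 = 3 - 1/3*0 = 3 + 0 = 3)
d(c, j) = 9 - 3*j**2 + 3*j (d(c, j) = 9 - 3*(j*j - j) = 9 - 3*(j**2 - j) = 9 + (-3*j**2 + 3*j) = 9 - 3*j**2 + 3*j)
(-2182 - 3734)*(d(-49, D(-8)) + 3830) = (-2182 - 3734)*((9 - 3*3**2 + 3*3) + 3830) = -5916*((9 - 3*9 + 9) + 3830) = -5916*((9 - 27 + 9) + 3830) = -5916*(-9 + 3830) = -5916*3821 = -22605036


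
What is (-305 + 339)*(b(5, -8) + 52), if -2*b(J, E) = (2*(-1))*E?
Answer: 1496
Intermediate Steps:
b(J, E) = E (b(J, E) = -2*(-1)*E/2 = -(-1)*E = E)
(-305 + 339)*(b(5, -8) + 52) = (-305 + 339)*(-8 + 52) = 34*44 = 1496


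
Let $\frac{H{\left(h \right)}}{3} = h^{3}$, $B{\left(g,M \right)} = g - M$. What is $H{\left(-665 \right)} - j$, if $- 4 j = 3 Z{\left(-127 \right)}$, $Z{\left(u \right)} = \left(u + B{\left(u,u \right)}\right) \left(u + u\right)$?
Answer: $- \frac{1764429363}{2} \approx -8.8221 \cdot 10^{8}$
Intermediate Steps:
$Z{\left(u \right)} = 2 u^{2}$ ($Z{\left(u \right)} = \left(u + \left(u - u\right)\right) \left(u + u\right) = \left(u + 0\right) 2 u = u 2 u = 2 u^{2}$)
$H{\left(h \right)} = 3 h^{3}$
$j = - \frac{48387}{2}$ ($j = - \frac{3 \cdot 2 \left(-127\right)^{2}}{4} = - \frac{3 \cdot 2 \cdot 16129}{4} = - \frac{3 \cdot 32258}{4} = \left(- \frac{1}{4}\right) 96774 = - \frac{48387}{2} \approx -24194.0$)
$H{\left(-665 \right)} - j = 3 \left(-665\right)^{3} - - \frac{48387}{2} = 3 \left(-294079625\right) + \frac{48387}{2} = -882238875 + \frac{48387}{2} = - \frac{1764429363}{2}$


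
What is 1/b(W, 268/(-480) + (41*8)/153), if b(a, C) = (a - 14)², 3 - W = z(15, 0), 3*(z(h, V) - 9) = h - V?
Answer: 1/625 ≈ 0.0016000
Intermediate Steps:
z(h, V) = 9 - V/3 + h/3 (z(h, V) = 9 + (h - V)/3 = 9 + (-V/3 + h/3) = 9 - V/3 + h/3)
W = -11 (W = 3 - (9 - ⅓*0 + (⅓)*15) = 3 - (9 + 0 + 5) = 3 - 1*14 = 3 - 14 = -11)
b(a, C) = (-14 + a)²
1/b(W, 268/(-480) + (41*8)/153) = 1/((-14 - 11)²) = 1/((-25)²) = 1/625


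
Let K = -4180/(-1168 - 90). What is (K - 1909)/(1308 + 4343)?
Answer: -1198671/3554479 ≈ -0.33723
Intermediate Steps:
K = 2090/629 (K = -4180/(-1258) = -4180*(-1/1258) = 2090/629 ≈ 3.3227)
(K - 1909)/(1308 + 4343) = (2090/629 - 1909)/(1308 + 4343) = -1198671/629/5651 = -1198671/629*1/5651 = -1198671/3554479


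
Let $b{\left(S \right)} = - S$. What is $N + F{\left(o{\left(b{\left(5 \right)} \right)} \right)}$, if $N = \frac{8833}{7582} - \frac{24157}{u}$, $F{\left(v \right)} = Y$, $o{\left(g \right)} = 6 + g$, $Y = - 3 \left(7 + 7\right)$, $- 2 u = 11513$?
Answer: $- \frac{110283955}{3010054} \approx -36.639$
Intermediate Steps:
$u = - \frac{11513}{2}$ ($u = \left(- \frac{1}{2}\right) 11513 = - \frac{11513}{2} \approx -5756.5$)
$Y = -42$ ($Y = \left(-3\right) 14 = -42$)
$F{\left(v \right)} = -42$
$N = \frac{16138313}{3010054}$ ($N = \frac{8833}{7582} - \frac{24157}{- \frac{11513}{2}} = 8833 \cdot \frac{1}{7582} - - \frac{1666}{397} = \frac{8833}{7582} + \frac{1666}{397} = \frac{16138313}{3010054} \approx 5.3615$)
$N + F{\left(o{\left(b{\left(5 \right)} \right)} \right)} = \frac{16138313}{3010054} - 42 = - \frac{110283955}{3010054}$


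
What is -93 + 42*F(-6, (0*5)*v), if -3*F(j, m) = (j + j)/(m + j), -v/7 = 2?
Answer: -121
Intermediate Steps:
v = -14 (v = -7*2 = -14)
F(j, m) = -2*j/(3*(j + m)) (F(j, m) = -(j + j)/(3*(m + j)) = -2*j/(3*(j + m)))
-93 + 42*F(-6, (0*5)*v) = -93 + 42*(-2*(-6)/(3*(-6) + 3*((0*5)*(-14)))) = -93 + 42*(-2*(-6)/(-18 + 3*(0*(-14)))) = -93 + 42*(-2*(-6)/(-18 + 3*0)) = -93 + 42*(-2*(-6)/(-18 + 0)) = -93 + 42*(-2*(-6)/(-18)) = -93 + 42*(-2*(-6)*(-1/18)) = -93 + 42*(-2/3) = -93 - 28 = -121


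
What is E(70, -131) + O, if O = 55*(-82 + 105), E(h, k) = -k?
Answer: 1396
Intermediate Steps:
O = 1265 (O = 55*23 = 1265)
E(70, -131) + O = -1*(-131) + 1265 = 131 + 1265 = 1396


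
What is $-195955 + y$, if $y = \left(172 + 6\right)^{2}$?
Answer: $-164271$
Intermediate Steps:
$y = 31684$ ($y = 178^{2} = 31684$)
$-195955 + y = -195955 + 31684 = -164271$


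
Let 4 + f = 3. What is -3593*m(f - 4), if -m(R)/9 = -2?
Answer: -64674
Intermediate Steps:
f = -1 (f = -4 + 3 = -1)
m(R) = 18 (m(R) = -9*(-2) = 18)
-3593*m(f - 4) = -3593*18 = -64674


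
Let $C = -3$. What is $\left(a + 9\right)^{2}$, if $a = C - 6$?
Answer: $0$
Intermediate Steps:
$a = -9$ ($a = -3 - 6 = -9$)
$\left(a + 9\right)^{2} = \left(-9 + 9\right)^{2} = 0^{2} = 0$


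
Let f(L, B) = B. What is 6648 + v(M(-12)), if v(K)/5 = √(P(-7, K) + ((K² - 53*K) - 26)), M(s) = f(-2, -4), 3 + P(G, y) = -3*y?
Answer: 6648 + 5*√211 ≈ 6720.6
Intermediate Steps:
P(G, y) = -3 - 3*y
M(s) = -4
v(K) = 5*√(-29 + K² - 56*K) (v(K) = 5*√((-3 - 3*K) + ((K² - 53*K) - 26)) = 5*√((-3 - 3*K) + (-26 + K² - 53*K)) = 5*√(-29 + K² - 56*K))
6648 + v(M(-12)) = 6648 + 5*√(-29 + (-4)² - 56*(-4)) = 6648 + 5*√(-29 + 16 + 224) = 6648 + 5*√211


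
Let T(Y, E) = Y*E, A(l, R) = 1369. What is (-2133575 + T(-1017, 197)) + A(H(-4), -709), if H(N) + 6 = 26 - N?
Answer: -2332555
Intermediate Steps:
H(N) = 20 - N (H(N) = -6 + (26 - N) = 20 - N)
T(Y, E) = E*Y
(-2133575 + T(-1017, 197)) + A(H(-4), -709) = (-2133575 + 197*(-1017)) + 1369 = (-2133575 - 200349) + 1369 = -2333924 + 1369 = -2332555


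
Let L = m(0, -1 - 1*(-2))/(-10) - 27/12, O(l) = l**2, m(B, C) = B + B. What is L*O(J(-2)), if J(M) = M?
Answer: -9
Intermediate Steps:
m(B, C) = 2*B
L = -9/4 (L = (2*0)/(-10) - 27/12 = 0*(-1/10) - 27*1/12 = 0 - 9/4 = -9/4 ≈ -2.2500)
L*O(J(-2)) = -9/4*(-2)**2 = -9/4*4 = -9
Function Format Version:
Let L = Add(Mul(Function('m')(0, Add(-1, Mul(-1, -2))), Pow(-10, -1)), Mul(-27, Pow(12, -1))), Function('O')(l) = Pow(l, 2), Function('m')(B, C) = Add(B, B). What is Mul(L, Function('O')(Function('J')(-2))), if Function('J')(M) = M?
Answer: -9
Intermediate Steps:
Function('m')(B, C) = Mul(2, B)
L = Rational(-9, 4) (L = Add(Mul(Mul(2, 0), Pow(-10, -1)), Mul(-27, Pow(12, -1))) = Add(Mul(0, Rational(-1, 10)), Mul(-27, Rational(1, 12))) = Add(0, Rational(-9, 4)) = Rational(-9, 4) ≈ -2.2500)
Mul(L, Function('O')(Function('J')(-2))) = Mul(Rational(-9, 4), Pow(-2, 2)) = Mul(Rational(-9, 4), 4) = -9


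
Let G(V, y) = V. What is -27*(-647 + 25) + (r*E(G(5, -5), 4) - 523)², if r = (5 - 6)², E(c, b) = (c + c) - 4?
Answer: 284083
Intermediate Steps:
E(c, b) = -4 + 2*c (E(c, b) = 2*c - 4 = -4 + 2*c)
r = 1 (r = (-1)² = 1)
-27*(-647 + 25) + (r*E(G(5, -5), 4) - 523)² = -27*(-647 + 25) + (1*(-4 + 2*5) - 523)² = -27*(-622) + (1*(-4 + 10) - 523)² = 16794 + (1*6 - 523)² = 16794 + (6 - 523)² = 16794 + (-517)² = 16794 + 267289 = 284083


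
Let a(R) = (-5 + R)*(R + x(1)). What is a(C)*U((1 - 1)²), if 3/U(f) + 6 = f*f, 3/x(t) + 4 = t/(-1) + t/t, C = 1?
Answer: ½ ≈ 0.50000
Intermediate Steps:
x(t) = 3/(-3 - t) (x(t) = 3/(-4 + (t/(-1) + t/t)) = 3/(-4 + (t*(-1) + 1)) = 3/(-4 + (-t + 1)) = 3/(-4 + (1 - t)) = 3/(-3 - t))
U(f) = 3/(-6 + f²) (U(f) = 3/(-6 + f*f) = 3/(-6 + f²))
a(R) = (-5 + R)*(-¾ + R) (a(R) = (-5 + R)*(R - 3/(3 + 1)) = (-5 + R)*(R - 3/4) = (-5 + R)*(R - 3*¼) = (-5 + R)*(R - ¾) = (-5 + R)*(-¾ + R))
a(C)*U((1 - 1)²) = (15/4 + 1² - 23/4*1)*(3/(-6 + ((1 - 1)²)²)) = (15/4 + 1 - 23/4)*(3/(-6 + (0²)²)) = -3/(-6 + 0²) = -3/(-6 + 0) = -3/(-6) = -3*(-1)/6 = -1*(-½) = ½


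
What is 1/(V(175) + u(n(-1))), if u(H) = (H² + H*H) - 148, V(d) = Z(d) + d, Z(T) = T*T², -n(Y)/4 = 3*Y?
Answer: 1/5359690 ≈ 1.8658e-7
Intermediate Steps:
n(Y) = -12*Y
Z(T) = T³
V(d) = d + d³ (V(d) = d³ + d = d + d³)
u(H) = -148 + 2*H² (u(H) = (H² + H²) - 148 = 2*H² - 148 = -148 + 2*H²)
1/(V(175) + u(n(-1))) = 1/((175 + 175³) + (-148 + 2*(-12*(-1))²)) = 1/((175 + 5359375) + (-148 + 2*12²)) = 1/(5359550 + (-148 + 2*144)) = 1/(5359550 + (-148 + 288)) = 1/(5359550 + 140) = 1/5359690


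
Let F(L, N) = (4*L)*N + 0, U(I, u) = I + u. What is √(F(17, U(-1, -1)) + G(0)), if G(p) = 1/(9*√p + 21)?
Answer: I*√59955/21 ≈ 11.66*I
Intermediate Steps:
G(p) = 1/(21 + 9*√p)
F(L, N) = 4*L*N (F(L, N) = 4*L*N + 0 = 4*L*N)
√(F(17, U(-1, -1)) + G(0)) = √(4*17*(-1 - 1) + 1/(3*(7 + 3*√0))) = √(4*17*(-2) + 1/(3*(7 + 3*0))) = √(-136 + 1/(3*(7 + 0))) = √(-136 + (⅓)/7) = √(-136 + (⅓)*(⅐)) = √(-136 + 1/21) = √(-2855/21) = I*√59955/21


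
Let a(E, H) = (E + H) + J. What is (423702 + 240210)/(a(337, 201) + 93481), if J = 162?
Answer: 663912/94181 ≈ 7.0493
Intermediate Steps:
a(E, H) = 162 + E + H (a(E, H) = (E + H) + 162 = 162 + E + H)
(423702 + 240210)/(a(337, 201) + 93481) = (423702 + 240210)/((162 + 337 + 201) + 93481) = 663912/(700 + 93481) = 663912/94181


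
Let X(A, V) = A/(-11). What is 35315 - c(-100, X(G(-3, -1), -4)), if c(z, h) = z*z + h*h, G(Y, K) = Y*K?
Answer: 3063106/121 ≈ 25315.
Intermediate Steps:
G(Y, K) = K*Y
X(A, V) = -A/11 (X(A, V) = A*(-1/11) = -A/11)
c(z, h) = h**2 + z**2 (c(z, h) = z**2 + h**2 = h**2 + z**2)
35315 - c(-100, X(G(-3, -1), -4)) = 35315 - ((-(-1)*(-3)/11)**2 + (-100)**2) = 35315 - ((-1/11*3)**2 + 10000) = 35315 - ((-3/11)**2 + 10000) = 35315 - (9/121 + 10000) = 35315 - 1*1210009/121 = 35315 - 1210009/121 = 3063106/121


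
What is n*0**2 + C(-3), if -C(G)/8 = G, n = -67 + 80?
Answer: 24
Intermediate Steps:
n = 13
C(G) = -8*G
n*0**2 + C(-3) = 13*0**2 - 8*(-3) = 13*0 + 24 = 0 + 24 = 24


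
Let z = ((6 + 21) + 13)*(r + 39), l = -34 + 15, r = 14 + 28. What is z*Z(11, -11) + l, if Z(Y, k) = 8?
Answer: 25901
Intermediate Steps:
r = 42
l = -19
z = 3240 (z = ((6 + 21) + 13)*(42 + 39) = (27 + 13)*81 = 40*81 = 3240)
z*Z(11, -11) + l = 3240*8 - 19 = 25920 - 19 = 25901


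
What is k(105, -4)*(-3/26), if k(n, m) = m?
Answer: 6/13 ≈ 0.46154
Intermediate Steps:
k(105, -4)*(-3/26) = -(-12)/26 = -4*(-3/26) = 6/13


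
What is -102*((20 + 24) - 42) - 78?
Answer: -282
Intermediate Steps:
-102*((20 + 24) - 42) - 78 = -102*(44 - 42) - 78 = -102*2 - 78 = -204 - 78 = -282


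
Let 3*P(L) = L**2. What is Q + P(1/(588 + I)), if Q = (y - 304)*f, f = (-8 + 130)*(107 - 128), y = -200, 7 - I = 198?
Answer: 610536918097/472827 ≈ 1.2912e+6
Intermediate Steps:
I = -191 (I = 7 - 1*198 = 7 - 198 = -191)
f = -2562 (f = 122*(-21) = -2562)
P(L) = L**2/3
Q = 1291248 (Q = (-200 - 304)*(-2562) = -504*(-2562) = 1291248)
Q + P(1/(588 + I)) = 1291248 + (1/(588 - 191))**2/3 = 1291248 + (1/397)**2/3 = 1291248 + (1/3)*(1/157609) = 1291248 + 1/472827 = 610536918097/472827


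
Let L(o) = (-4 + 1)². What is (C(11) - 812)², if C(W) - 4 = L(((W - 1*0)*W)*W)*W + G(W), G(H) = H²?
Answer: 345744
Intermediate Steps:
L(o) = 9 (L(o) = (-3)² = 9)
C(W) = 4 + W² + 9*W (C(W) = 4 + (9*W + W²) = 4 + (W² + 9*W) = 4 + W² + 9*W)
(C(11) - 812)² = ((4 + 11² + 9*11) - 812)² = ((4 + 121 + 99) - 812)² = (224 - 812)² = (-588)² = 345744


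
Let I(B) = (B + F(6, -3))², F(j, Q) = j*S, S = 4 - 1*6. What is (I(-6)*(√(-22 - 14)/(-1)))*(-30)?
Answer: 58320*I ≈ 58320.0*I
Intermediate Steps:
S = -2 (S = 4 - 6 = -2)
F(j, Q) = -2*j (F(j, Q) = j*(-2) = -2*j)
I(B) = (-12 + B)² (I(B) = (B - 2*6)² = (B - 12)² = (-12 + B)²)
(I(-6)*(√(-22 - 14)/(-1)))*(-30) = ((-12 - 6)²*(√(-22 - 14)/(-1)))*(-30) = ((-18)²*(√(-36)*(-1)))*(-30) = (324*((6*I)*(-1)))*(-30) = (324*(-6*I))*(-30) = -1944*I*(-30) = 58320*I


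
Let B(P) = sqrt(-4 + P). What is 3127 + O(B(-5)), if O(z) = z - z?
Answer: 3127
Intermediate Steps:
O(z) = 0
3127 + O(B(-5)) = 3127 + 0 = 3127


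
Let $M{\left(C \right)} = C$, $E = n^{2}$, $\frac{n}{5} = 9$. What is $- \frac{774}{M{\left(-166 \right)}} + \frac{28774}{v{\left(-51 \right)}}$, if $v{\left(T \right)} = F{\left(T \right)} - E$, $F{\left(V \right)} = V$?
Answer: $- \frac{792415}{86154} \approx -9.1977$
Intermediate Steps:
$n = 45$ ($n = 5 \cdot 9 = 45$)
$E = 2025$ ($E = 45^{2} = 2025$)
$v{\left(T \right)} = -2025 + T$ ($v{\left(T \right)} = T - 2025 = -2025 + T$)
$- \frac{774}{M{\left(-166 \right)}} + \frac{28774}{v{\left(-51 \right)}} = - \frac{774}{-166} + \frac{28774}{-2025 - 51} = \left(-774\right) \left(- \frac{1}{166}\right) + \frac{28774}{-2076} = \frac{387}{83} + 28774 \left(- \frac{1}{2076}\right) = \frac{387}{83} - \frac{14387}{1038} = - \frac{792415}{86154}$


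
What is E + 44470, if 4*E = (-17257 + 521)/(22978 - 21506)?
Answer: 8181957/184 ≈ 44467.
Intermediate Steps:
E = -523/184 (E = ((-17257 + 521)/(22978 - 21506))/4 = (-16736/1472)/4 = (-16736*1/1472)/4 = (¼)*(-523/46) = -523/184 ≈ -2.8424)
E + 44470 = -523/184 + 44470 = 8181957/184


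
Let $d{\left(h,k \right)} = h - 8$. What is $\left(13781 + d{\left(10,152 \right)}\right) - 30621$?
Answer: $-16838$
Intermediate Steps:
$d{\left(h,k \right)} = -8 + h$
$\left(13781 + d{\left(10,152 \right)}\right) - 30621 = \left(13781 + \left(-8 + 10\right)\right) - 30621 = \left(13781 + 2\right) - 30621 = 13783 - 30621 = -16838$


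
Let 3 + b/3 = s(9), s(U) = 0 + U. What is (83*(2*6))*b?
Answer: 17928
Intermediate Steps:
s(U) = U
b = 18 (b = -9 + 3*9 = -9 + 27 = 18)
(83*(2*6))*b = (83*(2*6))*18 = (83*12)*18 = 996*18 = 17928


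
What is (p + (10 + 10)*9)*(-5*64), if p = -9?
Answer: -54720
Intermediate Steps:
(p + (10 + 10)*9)*(-5*64) = (-9 + (10 + 10)*9)*(-5*64) = (-9 + 20*9)*(-320) = (-9 + 180)*(-320) = 171*(-320) = -54720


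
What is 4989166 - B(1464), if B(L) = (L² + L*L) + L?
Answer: 701110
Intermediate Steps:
B(L) = L + 2*L² (B(L) = (L² + L²) + L = 2*L² + L = L + 2*L²)
4989166 - B(1464) = 4989166 - 1464*(1 + 2*1464) = 4989166 - 1464*(1 + 2928) = 4989166 - 1464*2929 = 4989166 - 1*4288056 = 4989166 - 4288056 = 701110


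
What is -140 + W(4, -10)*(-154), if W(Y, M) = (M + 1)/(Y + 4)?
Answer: 133/4 ≈ 33.250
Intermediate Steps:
W(Y, M) = (1 + M)/(4 + Y)
-140 + W(4, -10)*(-154) = -140 + ((1 - 10)/(4 + 4))*(-154) = -140 + (-9/8)*(-154) = -140 + ((1/8)*(-9))*(-154) = -140 - 9/8*(-154) = -140 + 693/4 = 133/4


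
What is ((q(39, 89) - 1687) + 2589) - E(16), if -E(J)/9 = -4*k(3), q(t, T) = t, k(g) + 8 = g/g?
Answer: 1193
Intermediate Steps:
k(g) = -7 (k(g) = -8 + g/g = -8 + 1 = -7)
E(J) = -252 (E(J) = -(-36)*(-7) = -9*28 = -252)
((q(39, 89) - 1687) + 2589) - E(16) = ((39 - 1687) + 2589) - 1*(-252) = (-1648 + 2589) + 252 = 941 + 252 = 1193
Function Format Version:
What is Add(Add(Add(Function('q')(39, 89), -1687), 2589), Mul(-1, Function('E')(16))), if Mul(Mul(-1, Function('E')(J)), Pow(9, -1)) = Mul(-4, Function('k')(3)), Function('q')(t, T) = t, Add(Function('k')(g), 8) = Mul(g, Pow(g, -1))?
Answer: 1193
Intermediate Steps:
Function('k')(g) = -7 (Function('k')(g) = Add(-8, Mul(g, Pow(g, -1))) = Add(-8, 1) = -7)
Function('E')(J) = -252 (Function('E')(J) = Mul(-9, Mul(-4, -7)) = Mul(-9, 28) = -252)
Add(Add(Add(Function('q')(39, 89), -1687), 2589), Mul(-1, Function('E')(16))) = Add(Add(Add(39, -1687), 2589), Mul(-1, -252)) = Add(Add(-1648, 2589), 252) = Add(941, 252) = 1193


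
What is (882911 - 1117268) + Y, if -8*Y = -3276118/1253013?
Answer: -1174607832505/5012052 ≈ -2.3436e+5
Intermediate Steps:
Y = 1638059/5012052 (Y = -(-1638059)/(4*1253013) = -⅛*(-3276118/1253013) = 1638059/5012052 ≈ 0.32682)
(882911 - 1117268) + Y = (882911 - 1117268) + 1638059/5012052 = -234357 + 1638059/5012052 = -1174607832505/5012052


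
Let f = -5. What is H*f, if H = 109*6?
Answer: -3270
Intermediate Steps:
H = 654
H*f = 654*(-5) = -3270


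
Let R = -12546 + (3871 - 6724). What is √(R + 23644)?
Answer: √8245 ≈ 90.802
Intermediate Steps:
R = -15399 (R = -12546 - 2853 = -15399)
√(R + 23644) = √(-15399 + 23644) = √8245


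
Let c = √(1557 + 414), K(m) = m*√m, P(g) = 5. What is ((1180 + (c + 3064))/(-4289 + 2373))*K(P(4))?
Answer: -5305*√5/479 - 15*√1095/1916 ≈ -25.024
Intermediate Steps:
K(m) = m^(3/2)
c = 3*√219 (c = √1971 = 3*√219 ≈ 44.396)
((1180 + (c + 3064))/(-4289 + 2373))*K(P(4)) = ((1180 + (3*√219 + 3064))/(-4289 + 2373))*5^(3/2) = ((1180 + (3064 + 3*√219))/(-1916))*(5*√5) = ((4244 + 3*√219)*(-1/1916))*(5*√5) = (-1061/479 - 3*√219/1916)*(5*√5) = 5*√5*(-1061/479 - 3*√219/1916)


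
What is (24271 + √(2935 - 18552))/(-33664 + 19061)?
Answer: -24271/14603 - I*√15617/14603 ≈ -1.6621 - 0.0085577*I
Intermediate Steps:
(24271 + √(2935 - 18552))/(-33664 + 19061) = (24271 + √(-15617))/(-14603) = (24271 + I*√15617)*(-1/14603) = -24271/14603 - I*√15617/14603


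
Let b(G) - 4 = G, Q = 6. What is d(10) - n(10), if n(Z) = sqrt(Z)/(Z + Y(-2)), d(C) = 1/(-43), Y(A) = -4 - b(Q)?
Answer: -1/43 + sqrt(10)/4 ≈ 0.76731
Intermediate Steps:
b(G) = 4 + G
Y(A) = -14 (Y(A) = -4 - (4 + 6) = -4 - 1*10 = -4 - 10 = -14)
d(C) = -1/43
n(Z) = sqrt(Z)/(-14 + Z) (n(Z) = sqrt(Z)/(Z - 14) = sqrt(Z)/(-14 + Z))
d(10) - n(10) = -1/43 - sqrt(10)/(-14 + 10) = -1/43 - sqrt(10)/(-4) = -1/43 - sqrt(10)*(-1)/4 = -1/43 - (-1)*sqrt(10)/4 = -1/43 + sqrt(10)/4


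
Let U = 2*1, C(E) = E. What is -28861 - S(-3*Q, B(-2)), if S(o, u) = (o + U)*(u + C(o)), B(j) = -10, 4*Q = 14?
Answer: -116141/4 ≈ -29035.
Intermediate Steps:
Q = 7/2 (Q = (¼)*14 = 7/2 ≈ 3.5000)
U = 2
S(o, u) = (2 + o)*(o + u) (S(o, u) = (o + 2)*(u + o) = (2 + o)*(o + u))
-28861 - S(-3*Q, B(-2)) = -28861 - ((-3*7/2)² + 2*(-3*7/2) + 2*(-10) - 3*7/2*(-10)) = -28861 - ((-21/2)² + 2*(-21/2) - 20 - 21/2*(-10)) = -28861 - (441/4 - 21 - 20 + 105) = -28861 - 1*697/4 = -28861 - 697/4 = -116141/4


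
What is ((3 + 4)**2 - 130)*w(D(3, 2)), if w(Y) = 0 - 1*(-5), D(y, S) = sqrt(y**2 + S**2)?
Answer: -405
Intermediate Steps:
D(y, S) = sqrt(S**2 + y**2)
w(Y) = 5 (w(Y) = 0 + 5 = 5)
((3 + 4)**2 - 130)*w(D(3, 2)) = ((3 + 4)**2 - 130)*5 = (7**2 - 130)*5 = (49 - 130)*5 = -81*5 = -405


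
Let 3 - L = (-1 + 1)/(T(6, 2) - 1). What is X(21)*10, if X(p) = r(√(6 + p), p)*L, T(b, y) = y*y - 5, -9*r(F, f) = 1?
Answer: -10/3 ≈ -3.3333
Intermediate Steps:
r(F, f) = -⅑ (r(F, f) = -⅑*1 = -⅑)
T(b, y) = -5 + y² (T(b, y) = y² - 5 = -5 + y²)
L = 3 (L = 3 - (-1 + 1)/((-5 + 2²) - 1) = 3 - 0/((-5 + 4) - 1) = 3 - 0/(-1 - 1) = 3 - 0/(-2) = 3 - 0*(-1)/2 = 3 - 1*0 = 3 + 0 = 3)
X(p) = -⅓ (X(p) = -⅑*3 = -⅓)
X(21)*10 = -⅓*10 = -10/3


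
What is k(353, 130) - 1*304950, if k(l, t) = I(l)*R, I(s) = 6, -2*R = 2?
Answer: -304956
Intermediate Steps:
R = -1 (R = -½*2 = -1)
k(l, t) = -6 (k(l, t) = 6*(-1) = -6)
k(353, 130) - 1*304950 = -6 - 1*304950 = -6 - 304950 = -304956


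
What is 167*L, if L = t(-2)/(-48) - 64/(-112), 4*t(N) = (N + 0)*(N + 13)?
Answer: 76987/672 ≈ 114.56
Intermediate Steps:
t(N) = N*(13 + N)/4 (t(N) = ((N + 0)*(N + 13))/4 = (N*(13 + N))/4 = N*(13 + N)/4)
L = 461/672 (L = ((¼)*(-2)*(13 - 2))/(-48) - 64/(-112) = ((¼)*(-2)*11)*(-1/48) - 64*(-1/112) = -11/2*(-1/48) + 4/7 = 11/96 + 4/7 = 461/672 ≈ 0.68601)
167*L = 167*(461/672) = 76987/672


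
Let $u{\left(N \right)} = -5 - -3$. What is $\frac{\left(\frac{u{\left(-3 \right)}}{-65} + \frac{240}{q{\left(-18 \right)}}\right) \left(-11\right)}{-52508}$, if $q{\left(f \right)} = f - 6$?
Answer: $- \frac{1782}{853255} \approx -0.0020885$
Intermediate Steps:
$u{\left(N \right)} = -2$ ($u{\left(N \right)} = -5 + 3 = -2$)
$q{\left(f \right)} = -6 + f$
$\frac{\left(\frac{u{\left(-3 \right)}}{-65} + \frac{240}{q{\left(-18 \right)}}\right) \left(-11\right)}{-52508} = \frac{\left(- \frac{2}{-65} + \frac{240}{-6 - 18}\right) \left(-11\right)}{-52508} = \left(\left(-2\right) \left(- \frac{1}{65}\right) + \frac{240}{-24}\right) \left(-11\right) \left(- \frac{1}{52508}\right) = \left(\frac{2}{65} + 240 \left(- \frac{1}{24}\right)\right) \left(-11\right) \left(- \frac{1}{52508}\right) = \left(\frac{2}{65} - 10\right) \left(-11\right) \left(- \frac{1}{52508}\right) = \left(- \frac{648}{65}\right) \left(-11\right) \left(- \frac{1}{52508}\right) = \frac{7128}{65} \left(- \frac{1}{52508}\right) = - \frac{1782}{853255}$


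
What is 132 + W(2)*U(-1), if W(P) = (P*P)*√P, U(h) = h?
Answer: 132 - 4*√2 ≈ 126.34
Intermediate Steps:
W(P) = P^(5/2) (W(P) = P²*√P = P^(5/2))
132 + W(2)*U(-1) = 132 + 2^(5/2)*(-1) = 132 + (4*√2)*(-1) = 132 - 4*√2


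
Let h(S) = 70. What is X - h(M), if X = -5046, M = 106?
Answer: -5116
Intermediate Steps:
X - h(M) = -5046 - 1*70 = -5046 - 70 = -5116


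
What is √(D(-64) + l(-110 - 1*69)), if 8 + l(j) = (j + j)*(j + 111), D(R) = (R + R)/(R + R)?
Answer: √24337 ≈ 156.00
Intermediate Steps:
D(R) = 1 (D(R) = (2*R)/((2*R)) = (2*R)*(1/(2*R)) = 1)
l(j) = -8 + 2*j*(111 + j) (l(j) = -8 + (j + j)*(j + 111) = -8 + (2*j)*(111 + j) = -8 + 2*j*(111 + j))
√(D(-64) + l(-110 - 1*69)) = √(1 + (-8 + 2*(-110 - 1*69)² + 222*(-110 - 1*69))) = √(1 + (-8 + 2*(-110 - 69)² + 222*(-110 - 69))) = √(1 + (-8 + 2*(-179)² + 222*(-179))) = √(1 + (-8 + 2*32041 - 39738)) = √(1 + (-8 + 64082 - 39738)) = √(1 + 24336) = √24337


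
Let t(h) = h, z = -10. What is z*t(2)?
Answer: -20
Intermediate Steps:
z*t(2) = -10*2 = -20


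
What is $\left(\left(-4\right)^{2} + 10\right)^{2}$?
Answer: $676$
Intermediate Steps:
$\left(\left(-4\right)^{2} + 10\right)^{2} = \left(16 + 10\right)^{2} = 26^{2} = 676$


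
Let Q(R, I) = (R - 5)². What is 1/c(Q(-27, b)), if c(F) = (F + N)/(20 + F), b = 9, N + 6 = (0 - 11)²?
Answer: 1044/1139 ≈ 0.91659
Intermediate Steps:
N = 115 (N = -6 + (0 - 11)² = -6 + (-11)² = -6 + 121 = 115)
Q(R, I) = (-5 + R)²
c(F) = (115 + F)/(20 + F) (c(F) = (F + 115)/(20 + F) = (115 + F)/(20 + F))
1/c(Q(-27, b)) = 1/((115 + (-5 - 27)²)/(20 + (-5 - 27)²)) = 1/((115 + (-32)²)/(20 + (-32)²)) = 1/((115 + 1024)/(20 + 1024)) = 1/(1139/1044) = 1044/1139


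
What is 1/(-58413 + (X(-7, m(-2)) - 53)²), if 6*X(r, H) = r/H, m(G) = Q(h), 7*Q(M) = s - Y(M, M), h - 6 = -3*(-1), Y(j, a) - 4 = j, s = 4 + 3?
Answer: -1296/72247367 ≈ -1.7938e-5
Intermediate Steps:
s = 7
Y(j, a) = 4 + j
h = 9 (h = 6 - 3*(-1) = 6 + 3 = 9)
Q(M) = 3/7 - M/7 (Q(M) = (7 - (4 + M))/7 = (7 + (-4 - M))/7 = (3 - M)/7 = 3/7 - M/7)
m(G) = -6/7 (m(G) = 3/7 - ⅐*9 = 3/7 - 9/7 = -6/7)
X(r, H) = r/(6*H) (X(r, H) = (r/H)/6 = r/(6*H))
1/(-58413 + (X(-7, m(-2)) - 53)²) = 1/(-58413 + ((⅙)*(-7)/(-6/7) - 53)²) = 1/(-58413 + ((⅙)*(-7)*(-7/6) - 53)²) = 1/(-58413 + (49/36 - 53)²) = 1/(-58413 + (-1859/36)²) = 1/(-58413 + 3455881/1296) = 1/(-72247367/1296) = -1296/72247367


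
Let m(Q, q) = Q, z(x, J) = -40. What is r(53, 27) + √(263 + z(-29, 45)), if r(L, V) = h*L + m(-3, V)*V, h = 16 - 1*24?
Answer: -505 + √223 ≈ -490.07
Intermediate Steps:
h = -8 (h = 16 - 24 = -8)
r(L, V) = -8*L - 3*V
r(53, 27) + √(263 + z(-29, 45)) = (-8*53 - 3*27) + √(263 - 40) = (-424 - 81) + √223 = -505 + √223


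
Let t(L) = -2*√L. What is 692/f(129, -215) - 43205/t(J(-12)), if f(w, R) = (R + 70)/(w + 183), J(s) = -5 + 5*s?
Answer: -215904/145 - 8641*I*√65/26 ≈ -1489.0 - 2679.5*I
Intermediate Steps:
f(w, R) = (70 + R)/(183 + w)
692/f(129, -215) - 43205/t(J(-12)) = 692/(((70 - 215)/(183 + 129))) - 43205*(-1/(2*√(-5 + 5*(-12)))) = 692/((-145/312)) - 43205*(-1/(2*√(-5 - 60))) = 692/(((1/312)*(-145))) - 43205*I*√65/130 = 692/(-145/312) - 43205*I*√65/130 = 692*(-312/145) - 43205*I*√65/130 = -215904/145 - 8641*I*√65/26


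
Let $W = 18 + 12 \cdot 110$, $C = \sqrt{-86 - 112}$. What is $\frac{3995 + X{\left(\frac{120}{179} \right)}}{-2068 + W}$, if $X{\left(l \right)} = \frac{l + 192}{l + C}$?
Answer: $\frac{- 715105 \sqrt{22} + 171296 i}{730 \left(- 40 i + 179 \sqrt{22}\right)} \approx -5.4735 + 0.018714 i$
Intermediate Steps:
$C = 3 i \sqrt{22}$ ($C = \sqrt{-198} = 3 i \sqrt{22} \approx 14.071 i$)
$X{\left(l \right)} = \frac{192 + l}{l + 3 i \sqrt{22}}$ ($X{\left(l \right)} = \frac{l + 192}{l + 3 i \sqrt{22}} = \frac{192 + l}{l + 3 i \sqrt{22}}$)
$W = 1338$ ($W = 18 + 1320 = 1338$)
$\frac{3995 + X{\left(\frac{120}{179} \right)}}{-2068 + W} = \frac{3995 + \frac{192 + \frac{120}{179}}{\frac{120}{179} + 3 i \sqrt{22}}}{-2068 + 1338} = \frac{3995 + \frac{192 + 120 \cdot \frac{1}{179}}{120 \cdot \frac{1}{179} + 3 i \sqrt{22}}}{-730} = \left(3995 + \frac{192 + \frac{120}{179}}{\frac{120}{179} + 3 i \sqrt{22}}\right) \left(- \frac{1}{730}\right) = \left(3995 + \frac{1}{\frac{120}{179} + 3 i \sqrt{22}} \cdot \frac{34488}{179}\right) \left(- \frac{1}{730}\right) = \left(3995 + \frac{34488}{179 \left(\frac{120}{179} + 3 i \sqrt{22}\right)}\right) \left(- \frac{1}{730}\right) = - \frac{799}{146} - \frac{17244}{65335 \left(\frac{120}{179} + 3 i \sqrt{22}\right)}$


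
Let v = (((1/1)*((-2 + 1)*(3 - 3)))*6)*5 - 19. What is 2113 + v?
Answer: 2094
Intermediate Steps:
v = -19 (v = (((1*1)*(-1*0))*6)*5 - 19 = ((1*0)*6)*5 - 19 = (0*6)*5 - 19 = 0*5 - 19 = 0 - 19 = -19)
2113 + v = 2113 - 19 = 2094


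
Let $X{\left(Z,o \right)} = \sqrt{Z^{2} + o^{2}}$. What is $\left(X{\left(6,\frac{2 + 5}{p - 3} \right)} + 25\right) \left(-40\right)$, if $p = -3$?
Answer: $-1000 - \frac{20 \sqrt{1345}}{3} \approx -1244.5$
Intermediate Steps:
$\left(X{\left(6,\frac{2 + 5}{p - 3} \right)} + 25\right) \left(-40\right) = \left(\sqrt{6^{2} + \left(\frac{2 + 5}{-3 - 3}\right)^{2}} + 25\right) \left(-40\right) = \left(\sqrt{36 + \left(\frac{7}{-6}\right)^{2}} + 25\right) \left(-40\right) = \left(\sqrt{36 + \left(7 \left(- \frac{1}{6}\right)\right)^{2}} + 25\right) \left(-40\right) = \left(\sqrt{36 + \left(- \frac{7}{6}\right)^{2}} + 25\right) \left(-40\right) = \left(\sqrt{36 + \frac{49}{36}} + 25\right) \left(-40\right) = \left(\sqrt{\frac{1345}{36}} + 25\right) \left(-40\right) = \left(\frac{\sqrt{1345}}{6} + 25\right) \left(-40\right) = \left(25 + \frac{\sqrt{1345}}{6}\right) \left(-40\right) = -1000 - \frac{20 \sqrt{1345}}{3}$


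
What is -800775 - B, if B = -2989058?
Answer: 2188283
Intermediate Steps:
-800775 - B = -800775 - 1*(-2989058) = -800775 + 2989058 = 2188283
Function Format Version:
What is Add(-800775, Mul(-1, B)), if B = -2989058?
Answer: 2188283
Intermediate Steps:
Add(-800775, Mul(-1, B)) = Add(-800775, Mul(-1, -2989058)) = Add(-800775, 2989058) = 2188283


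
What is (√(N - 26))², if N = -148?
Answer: -174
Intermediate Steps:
(√(N - 26))² = (√(-148 - 26))² = (√(-174))² = (I*√174)² = -174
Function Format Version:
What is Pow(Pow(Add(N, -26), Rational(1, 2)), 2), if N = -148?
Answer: -174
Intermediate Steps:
Pow(Pow(Add(N, -26), Rational(1, 2)), 2) = Pow(Pow(Add(-148, -26), Rational(1, 2)), 2) = Pow(Pow(-174, Rational(1, 2)), 2) = Pow(Mul(I, Pow(174, Rational(1, 2))), 2) = -174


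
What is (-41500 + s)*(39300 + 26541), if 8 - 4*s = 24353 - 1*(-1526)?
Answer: -12632978511/4 ≈ -3.1582e+9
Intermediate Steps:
s = -25871/4 (s = 2 - (24353 - 1*(-1526))/4 = 2 - (24353 + 1526)/4 = 2 - ¼*25879 = 2 - 25879/4 = -25871/4 ≈ -6467.8)
(-41500 + s)*(39300 + 26541) = (-41500 - 25871/4)*(39300 + 26541) = -191871/4*65841 = -12632978511/4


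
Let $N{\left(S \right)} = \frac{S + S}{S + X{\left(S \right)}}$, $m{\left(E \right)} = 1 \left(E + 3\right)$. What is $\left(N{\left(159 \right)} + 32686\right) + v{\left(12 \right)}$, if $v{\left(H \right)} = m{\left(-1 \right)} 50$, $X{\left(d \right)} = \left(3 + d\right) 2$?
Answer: $\frac{5278652}{161} \approx 32787.0$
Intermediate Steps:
$X{\left(d \right)} = 6 + 2 d$
$m{\left(E \right)} = 3 + E$ ($m{\left(E \right)} = 1 \left(3 + E\right) = 3 + E$)
$N{\left(S \right)} = \frac{2 S}{6 + 3 S}$ ($N{\left(S \right)} = \frac{S + S}{S + \left(6 + 2 S\right)} = \frac{2 S}{6 + 3 S}$)
$v{\left(H \right)} = 100$ ($v{\left(H \right)} = \left(3 - 1\right) 50 = 2 \cdot 50 = 100$)
$\left(N{\left(159 \right)} + 32686\right) + v{\left(12 \right)} = \left(\frac{2}{3} \cdot 159 \frac{1}{2 + 159} + 32686\right) + 100 = \left(\frac{2}{3} \cdot 159 \cdot \frac{1}{161} + 32686\right) + 100 = \left(\frac{106}{161} + 32686\right) + 100 = \frac{5262552}{161} + 100 = \frac{5278652}{161}$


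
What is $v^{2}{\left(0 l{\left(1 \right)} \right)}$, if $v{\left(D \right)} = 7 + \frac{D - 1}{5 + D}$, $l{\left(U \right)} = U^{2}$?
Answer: $\frac{1156}{25} \approx 46.24$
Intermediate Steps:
$v{\left(D \right)} = 7 + \frac{-1 + D}{5 + D}$
$v^{2}{\left(0 l{\left(1 \right)} \right)} = \left(\frac{2 \left(17 + 4 \cdot 0 \cdot 1^{2}\right)}{5 + 0 \cdot 1^{2}}\right)^{2} = \left(\frac{2 \left(17 + 4 \cdot 0 \cdot 1\right)}{5 + 0 \cdot 1}\right)^{2} = \left(\frac{2 \left(17 + 4 \cdot 0\right)}{5 + 0}\right)^{2} = \left(\frac{2 \left(17 + 0\right)}{5}\right)^{2} = \left(2 \cdot \frac{1}{5} \cdot 17\right)^{2} = \left(\frac{34}{5}\right)^{2} = \frac{1156}{25}$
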